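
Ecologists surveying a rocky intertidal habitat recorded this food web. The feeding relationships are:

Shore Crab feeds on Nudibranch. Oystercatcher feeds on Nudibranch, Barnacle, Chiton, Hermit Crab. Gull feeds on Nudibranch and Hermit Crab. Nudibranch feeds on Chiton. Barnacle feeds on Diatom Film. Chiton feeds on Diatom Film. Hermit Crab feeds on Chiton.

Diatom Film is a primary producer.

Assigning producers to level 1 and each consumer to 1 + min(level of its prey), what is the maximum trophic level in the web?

Producers (level 1): Diatom Film.
Following each consumer down to its lowest-level prey: Diatom Film → Chiton → Nudibranch → Gull (levels 1 through 4).
All prey of Gull (Nudibranch 3, Hermit Crab 3) are at level 3 or above, so Gull is at level 1 + 3 = 4.
Every consumer has at least one prey at level 3 or below, so none exceeds level 4.

4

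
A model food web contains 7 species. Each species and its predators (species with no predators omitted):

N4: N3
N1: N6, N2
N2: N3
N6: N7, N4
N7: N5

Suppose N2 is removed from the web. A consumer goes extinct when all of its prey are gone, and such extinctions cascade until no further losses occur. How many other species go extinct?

Remove N2.
Every predator of it retains at least one other prey: N3 still has N4.
No consumer loses all prey, so no secondary extinctions occur.

0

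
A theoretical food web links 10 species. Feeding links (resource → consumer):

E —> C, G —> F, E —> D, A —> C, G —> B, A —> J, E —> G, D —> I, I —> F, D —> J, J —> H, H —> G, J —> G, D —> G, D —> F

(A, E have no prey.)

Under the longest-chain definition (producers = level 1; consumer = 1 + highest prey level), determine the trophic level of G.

Trophic level 5

E is a producer → level 1.
D eats E → level 2.
J eats D (level 2); other prey at levels: A 1 → level 3.
H eats J → level 4.
G eats H (level 4); other prey at levels: E 1, D 2, J 3 → level 5.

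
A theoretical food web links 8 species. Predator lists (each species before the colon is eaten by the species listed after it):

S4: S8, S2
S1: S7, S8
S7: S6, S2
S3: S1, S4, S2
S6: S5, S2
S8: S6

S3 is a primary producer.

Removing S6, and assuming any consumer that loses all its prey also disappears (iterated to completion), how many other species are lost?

1

Remove S6.
Round 1: S5 (all prey gone) → extinct.
No further losses. Total secondary extinctions: 1.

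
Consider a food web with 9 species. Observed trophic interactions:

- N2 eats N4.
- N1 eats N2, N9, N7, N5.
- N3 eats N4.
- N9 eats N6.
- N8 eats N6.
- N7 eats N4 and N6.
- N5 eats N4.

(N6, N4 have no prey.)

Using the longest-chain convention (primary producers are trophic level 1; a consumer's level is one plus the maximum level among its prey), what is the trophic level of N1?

N4 is a producer → level 1.
N5 eats N4 → level 2.
N1 eats N5 (level 2); other prey at levels: N7 2, N2 2, N9 2 → level 3.

Trophic level 3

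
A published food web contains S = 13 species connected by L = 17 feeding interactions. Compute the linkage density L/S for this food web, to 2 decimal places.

There are L = 17 links among S = 13 species.
L/S = 17/13 = 1.3077 ≈ 1.31.

L/S = 1.31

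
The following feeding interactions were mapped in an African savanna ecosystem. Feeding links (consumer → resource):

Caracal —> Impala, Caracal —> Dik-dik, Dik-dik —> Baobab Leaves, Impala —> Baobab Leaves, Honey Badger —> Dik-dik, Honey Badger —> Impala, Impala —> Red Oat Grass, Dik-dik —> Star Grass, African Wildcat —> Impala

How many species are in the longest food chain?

3 species

One longest chain: Baobab Leaves → Impala → African Wildcat.
It has 3 species and 2 links.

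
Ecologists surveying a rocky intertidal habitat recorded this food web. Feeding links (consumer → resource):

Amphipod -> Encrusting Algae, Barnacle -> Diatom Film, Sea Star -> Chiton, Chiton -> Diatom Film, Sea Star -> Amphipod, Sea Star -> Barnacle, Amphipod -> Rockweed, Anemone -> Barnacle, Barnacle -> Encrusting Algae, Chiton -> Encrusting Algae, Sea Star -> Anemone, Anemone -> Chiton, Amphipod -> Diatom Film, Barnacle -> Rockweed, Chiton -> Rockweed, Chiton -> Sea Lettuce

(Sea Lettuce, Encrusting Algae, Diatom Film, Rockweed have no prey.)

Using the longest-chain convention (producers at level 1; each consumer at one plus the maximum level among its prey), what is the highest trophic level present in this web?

Producers (level 1): Sea Lettuce, Encrusting Algae, Diatom Film, Rockweed.
Encrusting Algae → Barnacle → Anemone → Sea Star gives Sea Star level 4.
No species has a prey at level 4, so no species reaches level 5.

4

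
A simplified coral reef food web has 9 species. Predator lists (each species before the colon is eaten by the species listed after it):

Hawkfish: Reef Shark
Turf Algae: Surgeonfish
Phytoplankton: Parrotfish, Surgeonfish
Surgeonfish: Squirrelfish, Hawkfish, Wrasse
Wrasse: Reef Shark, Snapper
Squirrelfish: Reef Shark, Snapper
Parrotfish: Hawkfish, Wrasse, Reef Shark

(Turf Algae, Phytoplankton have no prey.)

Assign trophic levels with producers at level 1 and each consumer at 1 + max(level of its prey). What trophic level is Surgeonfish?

Trophic level 2

Turf Algae is a producer → level 1.
Surgeonfish eats Turf Algae (level 1); other prey at levels: Phytoplankton 1 → level 2.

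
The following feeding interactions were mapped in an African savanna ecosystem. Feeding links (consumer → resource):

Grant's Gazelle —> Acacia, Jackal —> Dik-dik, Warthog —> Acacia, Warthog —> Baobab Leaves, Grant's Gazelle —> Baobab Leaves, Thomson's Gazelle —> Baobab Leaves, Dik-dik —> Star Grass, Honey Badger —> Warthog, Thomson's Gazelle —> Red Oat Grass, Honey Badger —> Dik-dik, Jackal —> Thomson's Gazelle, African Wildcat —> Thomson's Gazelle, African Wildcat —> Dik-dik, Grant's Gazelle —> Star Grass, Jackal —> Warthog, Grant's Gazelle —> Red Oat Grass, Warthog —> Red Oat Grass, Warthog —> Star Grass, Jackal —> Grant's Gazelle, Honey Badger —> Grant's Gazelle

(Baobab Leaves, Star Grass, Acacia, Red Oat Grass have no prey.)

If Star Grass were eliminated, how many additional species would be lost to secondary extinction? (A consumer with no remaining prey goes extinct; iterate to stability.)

Remove Star Grass.
Round 1: Dik-dik (all prey gone) → extinct.
No further losses. Total secondary extinctions: 1.

1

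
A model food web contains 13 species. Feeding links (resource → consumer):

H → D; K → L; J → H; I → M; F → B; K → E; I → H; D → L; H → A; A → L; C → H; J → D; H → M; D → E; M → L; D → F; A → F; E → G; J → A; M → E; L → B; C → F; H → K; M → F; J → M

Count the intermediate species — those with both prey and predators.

Intermediate species (has both prey and predators): H, D, K, A, M, F, E, L.
Count: 8.

8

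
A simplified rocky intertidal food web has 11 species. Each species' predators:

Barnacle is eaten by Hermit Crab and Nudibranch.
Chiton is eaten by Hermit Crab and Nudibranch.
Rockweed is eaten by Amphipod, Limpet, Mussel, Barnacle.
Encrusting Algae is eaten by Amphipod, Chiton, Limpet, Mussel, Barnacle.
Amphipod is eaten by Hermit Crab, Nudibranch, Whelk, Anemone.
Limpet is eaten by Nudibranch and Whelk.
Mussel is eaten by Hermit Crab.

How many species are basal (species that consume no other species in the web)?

2

Basal species (no prey listed): Encrusting Algae, Rockweed.
Count: 2.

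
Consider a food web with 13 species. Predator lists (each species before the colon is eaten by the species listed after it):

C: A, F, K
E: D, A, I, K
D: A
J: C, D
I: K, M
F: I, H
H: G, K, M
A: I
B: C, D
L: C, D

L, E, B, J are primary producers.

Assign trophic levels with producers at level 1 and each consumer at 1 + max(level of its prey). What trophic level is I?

L is a producer → level 1.
C eats L (level 1); other prey at levels: B 1, J 1 → level 2.
A eats C (level 2); other prey at levels: E 1, D 2 → level 3.
I eats A (level 3); other prey at levels: E 1, F 3 → level 4.

Trophic level 4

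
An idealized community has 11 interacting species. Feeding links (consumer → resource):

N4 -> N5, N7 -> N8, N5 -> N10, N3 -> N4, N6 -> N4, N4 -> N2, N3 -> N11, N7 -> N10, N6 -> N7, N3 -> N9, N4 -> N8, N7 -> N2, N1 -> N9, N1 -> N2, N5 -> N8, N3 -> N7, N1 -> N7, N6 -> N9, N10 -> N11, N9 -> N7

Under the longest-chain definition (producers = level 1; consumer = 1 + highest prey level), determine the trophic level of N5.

Trophic level 3

N11 is a producer → level 1.
N10 eats N11 → level 2.
N5 eats N10 (level 2); other prey at levels: N8 1 → level 3.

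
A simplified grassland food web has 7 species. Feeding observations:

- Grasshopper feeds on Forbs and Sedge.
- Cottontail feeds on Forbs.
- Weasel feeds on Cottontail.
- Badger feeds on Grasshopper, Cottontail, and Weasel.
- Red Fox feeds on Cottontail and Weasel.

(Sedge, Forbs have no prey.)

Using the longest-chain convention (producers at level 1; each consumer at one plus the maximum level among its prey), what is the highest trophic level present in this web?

Producers (level 1): Sedge, Forbs.
Forbs → Cottontail → Weasel → Badger gives Badger level 4.
No species has a prey at level 4, so no species reaches level 5.

4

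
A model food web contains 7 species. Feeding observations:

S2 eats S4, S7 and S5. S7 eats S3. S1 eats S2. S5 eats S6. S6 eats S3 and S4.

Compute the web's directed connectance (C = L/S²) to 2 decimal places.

C = 0.16

The web has S = 7 species and L = 8 feeding links.
C = L / S² = 8 / 49 = 0.1633 ≈ 0.16.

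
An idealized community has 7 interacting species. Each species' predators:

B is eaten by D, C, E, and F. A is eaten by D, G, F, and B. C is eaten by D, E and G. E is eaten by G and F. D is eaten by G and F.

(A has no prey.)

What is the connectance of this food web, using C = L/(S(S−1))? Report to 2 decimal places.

The web has S = 7 species and L = 15 feeding links.
C = L / (S(S−1)) = 15 / 42 = 0.3571 ≈ 0.36.

C = 0.36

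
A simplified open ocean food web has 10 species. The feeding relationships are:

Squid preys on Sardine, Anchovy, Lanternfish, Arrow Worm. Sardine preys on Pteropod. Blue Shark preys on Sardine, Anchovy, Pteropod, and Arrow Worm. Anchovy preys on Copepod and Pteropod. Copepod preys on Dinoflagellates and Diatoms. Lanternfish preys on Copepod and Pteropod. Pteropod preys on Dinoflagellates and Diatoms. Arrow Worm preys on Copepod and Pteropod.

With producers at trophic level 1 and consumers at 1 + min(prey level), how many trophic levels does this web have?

4

Producers (level 1): Diatoms, Dinoflagellates.
Following each consumer down to its lowest-level prey: Diatoms → Copepod → Arrow Worm → Squid (levels 1 through 4).
All prey of Squid (Arrow Worm 3, Anchovy 3, Lanternfish 3, Sardine 3) are at level 3 or above, so Squid is at level 1 + 3 = 4.
Every consumer has at least one prey at level 3 or below, so none exceeds level 4.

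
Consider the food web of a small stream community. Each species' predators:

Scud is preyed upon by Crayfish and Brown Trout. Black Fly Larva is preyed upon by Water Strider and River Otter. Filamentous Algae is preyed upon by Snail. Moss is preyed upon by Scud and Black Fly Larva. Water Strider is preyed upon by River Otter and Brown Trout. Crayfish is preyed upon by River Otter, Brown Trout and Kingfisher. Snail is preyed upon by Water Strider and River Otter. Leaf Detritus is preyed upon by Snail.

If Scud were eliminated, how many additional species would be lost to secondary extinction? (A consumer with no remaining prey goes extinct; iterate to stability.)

2

Remove Scud.
Round 1: Crayfish (all prey gone) → extinct.
Round 2: Kingfisher (all prey gone) → extinct.
No further losses. Total secondary extinctions: 2.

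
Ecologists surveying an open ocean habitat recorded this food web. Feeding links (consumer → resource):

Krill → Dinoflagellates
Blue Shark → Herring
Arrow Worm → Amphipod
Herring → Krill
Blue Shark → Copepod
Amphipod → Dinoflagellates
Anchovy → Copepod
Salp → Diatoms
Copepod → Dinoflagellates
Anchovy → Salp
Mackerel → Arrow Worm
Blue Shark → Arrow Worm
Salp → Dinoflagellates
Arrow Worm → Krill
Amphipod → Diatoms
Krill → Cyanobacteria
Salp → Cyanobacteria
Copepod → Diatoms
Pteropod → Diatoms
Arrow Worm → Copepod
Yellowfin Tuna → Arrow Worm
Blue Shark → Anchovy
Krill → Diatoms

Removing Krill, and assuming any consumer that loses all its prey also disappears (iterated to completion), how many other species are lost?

Remove Krill.
Round 1: Herring (all prey gone) → extinct.
No further losses. Total secondary extinctions: 1.

1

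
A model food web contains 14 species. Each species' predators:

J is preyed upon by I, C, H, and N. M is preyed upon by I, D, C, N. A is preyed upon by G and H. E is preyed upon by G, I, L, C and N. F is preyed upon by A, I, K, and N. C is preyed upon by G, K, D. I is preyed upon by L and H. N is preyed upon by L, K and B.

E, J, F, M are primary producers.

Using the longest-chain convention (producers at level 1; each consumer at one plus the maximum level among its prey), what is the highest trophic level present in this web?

Producers (level 1): E, J, F, M.
F → A → G gives G level 3.
No species has a prey at level 3, so no species reaches level 4.

3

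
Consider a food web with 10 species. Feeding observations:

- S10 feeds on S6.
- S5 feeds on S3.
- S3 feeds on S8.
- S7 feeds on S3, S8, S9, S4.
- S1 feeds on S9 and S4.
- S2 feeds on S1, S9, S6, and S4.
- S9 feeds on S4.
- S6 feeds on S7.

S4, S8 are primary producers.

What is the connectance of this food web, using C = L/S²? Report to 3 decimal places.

The web has S = 10 species and L = 15 feeding links.
C = L / S² = 15 / 100 = 0.1500 ≈ 0.150.

C = 0.150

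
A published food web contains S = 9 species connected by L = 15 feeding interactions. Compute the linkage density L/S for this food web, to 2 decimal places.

L/S = 1.67

There are L = 15 links among S = 9 species.
L/S = 15/9 = 1.6667 ≈ 1.67.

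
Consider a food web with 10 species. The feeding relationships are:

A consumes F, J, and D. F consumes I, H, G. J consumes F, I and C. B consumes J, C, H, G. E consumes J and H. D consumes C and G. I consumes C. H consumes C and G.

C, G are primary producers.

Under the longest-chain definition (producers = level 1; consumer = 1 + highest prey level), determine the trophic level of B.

Trophic level 5

C is a producer → level 1.
H eats C (level 1); other prey at levels: G 1 → level 2.
F eats H (level 2); other prey at levels: G 1, I 2 → level 3.
J eats F (level 3); other prey at levels: C 1, I 2 → level 4.
B eats J (level 4); other prey at levels: C 1, G 1, H 2 → level 5.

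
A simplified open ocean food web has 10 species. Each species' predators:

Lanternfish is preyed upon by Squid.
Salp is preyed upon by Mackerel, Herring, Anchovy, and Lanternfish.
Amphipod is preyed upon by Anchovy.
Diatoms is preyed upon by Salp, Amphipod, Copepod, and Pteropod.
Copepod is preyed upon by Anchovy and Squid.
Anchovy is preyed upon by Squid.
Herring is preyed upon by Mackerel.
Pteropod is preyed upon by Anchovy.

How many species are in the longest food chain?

4 species

One longest chain: Diatoms → Salp → Lanternfish → Squid.
It has 4 species and 3 links.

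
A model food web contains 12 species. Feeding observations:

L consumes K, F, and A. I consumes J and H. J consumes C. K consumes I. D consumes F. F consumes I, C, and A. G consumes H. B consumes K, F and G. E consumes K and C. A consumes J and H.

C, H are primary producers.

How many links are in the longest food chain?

4 links

One longest chain: C → J → I → K → B.
It has 5 species and 4 links.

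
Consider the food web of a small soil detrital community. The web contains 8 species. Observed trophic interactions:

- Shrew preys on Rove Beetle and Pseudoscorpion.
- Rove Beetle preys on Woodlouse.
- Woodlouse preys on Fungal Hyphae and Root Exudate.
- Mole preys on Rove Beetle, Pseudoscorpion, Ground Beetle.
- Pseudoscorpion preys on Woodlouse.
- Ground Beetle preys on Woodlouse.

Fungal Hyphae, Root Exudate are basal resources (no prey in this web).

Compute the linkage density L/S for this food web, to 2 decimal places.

L/S = 1.25

There are L = 10 links among S = 8 species.
L/S = 10/8 = 1.2500 ≈ 1.25.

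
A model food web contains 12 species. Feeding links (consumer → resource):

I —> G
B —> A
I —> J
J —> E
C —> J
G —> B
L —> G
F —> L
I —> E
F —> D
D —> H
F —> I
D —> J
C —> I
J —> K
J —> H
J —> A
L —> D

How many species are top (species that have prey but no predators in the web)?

Top species (has prey, but nothing eats it): F, C.
Count: 2.

2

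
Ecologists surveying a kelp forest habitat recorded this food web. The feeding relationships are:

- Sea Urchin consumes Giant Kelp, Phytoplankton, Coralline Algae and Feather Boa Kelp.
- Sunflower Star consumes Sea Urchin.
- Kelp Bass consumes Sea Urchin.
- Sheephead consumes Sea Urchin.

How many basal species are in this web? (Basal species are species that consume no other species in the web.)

Basal species (no prey listed): Phytoplankton, Coralline Algae, Feather Boa Kelp, Giant Kelp.
Count: 4.

4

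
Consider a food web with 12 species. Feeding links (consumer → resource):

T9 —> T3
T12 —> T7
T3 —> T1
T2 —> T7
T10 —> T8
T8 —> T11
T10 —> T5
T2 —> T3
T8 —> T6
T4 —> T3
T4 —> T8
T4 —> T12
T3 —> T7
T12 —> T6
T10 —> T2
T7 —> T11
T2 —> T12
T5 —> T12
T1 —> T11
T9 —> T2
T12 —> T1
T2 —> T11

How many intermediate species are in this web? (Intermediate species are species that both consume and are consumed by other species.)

7

Intermediate species (has both prey and predators): T1, T7, T8, T3, T12, T2, T5.
Count: 7.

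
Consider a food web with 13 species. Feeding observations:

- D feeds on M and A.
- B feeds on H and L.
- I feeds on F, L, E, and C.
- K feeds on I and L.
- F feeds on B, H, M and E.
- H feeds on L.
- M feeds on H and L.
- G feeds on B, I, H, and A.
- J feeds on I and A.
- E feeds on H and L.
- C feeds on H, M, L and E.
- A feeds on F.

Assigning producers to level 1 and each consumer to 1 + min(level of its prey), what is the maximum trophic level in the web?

4

Producers (level 1): L.
Following each consumer down to its lowest-level prey: L → H → F → A (levels 1 through 4).
All prey of A (F 3) are at level 3 or above, so A is at level 1 + 3 = 4.
Every consumer has at least one prey at level 3 or below, so none exceeds level 4.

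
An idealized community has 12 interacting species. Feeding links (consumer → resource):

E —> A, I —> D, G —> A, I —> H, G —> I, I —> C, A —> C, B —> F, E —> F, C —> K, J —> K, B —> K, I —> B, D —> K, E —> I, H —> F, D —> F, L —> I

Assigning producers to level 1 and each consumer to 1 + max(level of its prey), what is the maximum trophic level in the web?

4

Producers (level 1): K, F.
F → H → I → E gives E level 4.
No species has a prey at level 4, so no species reaches level 5.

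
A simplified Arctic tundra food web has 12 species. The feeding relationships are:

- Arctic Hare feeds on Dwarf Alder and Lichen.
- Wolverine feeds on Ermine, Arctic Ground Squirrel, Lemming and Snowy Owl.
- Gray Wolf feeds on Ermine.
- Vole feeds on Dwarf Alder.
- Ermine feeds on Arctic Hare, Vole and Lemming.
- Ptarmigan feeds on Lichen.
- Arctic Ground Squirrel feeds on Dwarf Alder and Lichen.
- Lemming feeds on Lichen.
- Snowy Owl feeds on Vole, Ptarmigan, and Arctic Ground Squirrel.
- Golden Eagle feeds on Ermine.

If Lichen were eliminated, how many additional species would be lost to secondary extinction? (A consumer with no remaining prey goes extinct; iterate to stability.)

Remove Lichen.
Round 1: Lemming (all prey gone), Ptarmigan (all prey gone) → extinct.
No further losses. Total secondary extinctions: 2.

2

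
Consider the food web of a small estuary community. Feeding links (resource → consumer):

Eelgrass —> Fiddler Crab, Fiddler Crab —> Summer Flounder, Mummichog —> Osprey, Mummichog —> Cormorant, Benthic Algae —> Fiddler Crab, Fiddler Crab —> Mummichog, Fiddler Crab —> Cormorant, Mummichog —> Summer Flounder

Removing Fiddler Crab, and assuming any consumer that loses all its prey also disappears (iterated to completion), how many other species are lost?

4

Remove Fiddler Crab.
Round 1: Mummichog (all prey gone) → extinct.
Round 2: Osprey (all prey gone), Summer Flounder (all prey gone), Cormorant (all prey gone) → extinct.
No further losses. Total secondary extinctions: 4.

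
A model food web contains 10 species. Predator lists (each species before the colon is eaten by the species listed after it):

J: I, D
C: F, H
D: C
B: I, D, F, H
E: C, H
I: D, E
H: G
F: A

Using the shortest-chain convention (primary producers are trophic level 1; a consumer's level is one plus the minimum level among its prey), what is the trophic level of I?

Trophic level 2

B is a producer → level 1.
I eats B → level 2.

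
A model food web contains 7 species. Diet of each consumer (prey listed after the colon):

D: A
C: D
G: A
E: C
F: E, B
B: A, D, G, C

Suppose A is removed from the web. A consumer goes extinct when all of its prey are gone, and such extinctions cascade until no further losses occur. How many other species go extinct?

6

Remove A.
Round 1: D (all prey gone), G (all prey gone) → extinct.
Round 2: C (all prey gone) → extinct.
Round 3: E (all prey gone), B (all prey gone) → extinct.
Round 4: F (all prey gone) → extinct.
No further losses. Total secondary extinctions: 6.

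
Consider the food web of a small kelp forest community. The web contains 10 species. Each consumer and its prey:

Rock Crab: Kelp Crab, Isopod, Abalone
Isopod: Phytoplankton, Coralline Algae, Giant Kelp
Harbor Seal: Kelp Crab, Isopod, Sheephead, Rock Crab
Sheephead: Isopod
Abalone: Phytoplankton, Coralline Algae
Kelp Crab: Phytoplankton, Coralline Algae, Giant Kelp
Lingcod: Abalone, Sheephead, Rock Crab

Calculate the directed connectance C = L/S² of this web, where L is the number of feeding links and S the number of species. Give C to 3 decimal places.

C = 0.190

The web has S = 10 species and L = 19 feeding links.
C = L / S² = 19 / 100 = 0.1900 ≈ 0.190.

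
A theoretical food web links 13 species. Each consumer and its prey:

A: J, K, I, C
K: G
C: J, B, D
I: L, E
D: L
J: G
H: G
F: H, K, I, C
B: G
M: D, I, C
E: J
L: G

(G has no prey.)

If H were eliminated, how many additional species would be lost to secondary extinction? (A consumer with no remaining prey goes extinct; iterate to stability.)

0

Remove H.
Every predator of it retains at least one other prey: F still has K, I, C.
No consumer loses all prey, so no secondary extinctions occur.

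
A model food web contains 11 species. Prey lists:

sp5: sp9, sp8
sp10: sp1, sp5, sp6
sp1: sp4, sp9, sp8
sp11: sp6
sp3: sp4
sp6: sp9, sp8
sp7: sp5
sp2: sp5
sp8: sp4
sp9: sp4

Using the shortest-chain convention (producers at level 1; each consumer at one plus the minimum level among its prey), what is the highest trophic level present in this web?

4

Producers (level 1): sp4.
Following each consumer down to its lowest-level prey: sp4 → sp9 → sp5 → sp7 (levels 1 through 4).
All prey of sp7 (sp5 3) are at level 3 or above, so sp7 is at level 1 + 3 = 4.
Every consumer has at least one prey at level 3 or below, so none exceeds level 4.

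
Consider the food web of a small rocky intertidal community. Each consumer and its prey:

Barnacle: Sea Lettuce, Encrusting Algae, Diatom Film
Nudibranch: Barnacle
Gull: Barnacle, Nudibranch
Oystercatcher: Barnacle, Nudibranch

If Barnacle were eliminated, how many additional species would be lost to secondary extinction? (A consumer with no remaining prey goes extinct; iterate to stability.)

Remove Barnacle.
Round 1: Nudibranch (all prey gone) → extinct.
Round 2: Oystercatcher (all prey gone), Gull (all prey gone) → extinct.
No further losses. Total secondary extinctions: 3.

3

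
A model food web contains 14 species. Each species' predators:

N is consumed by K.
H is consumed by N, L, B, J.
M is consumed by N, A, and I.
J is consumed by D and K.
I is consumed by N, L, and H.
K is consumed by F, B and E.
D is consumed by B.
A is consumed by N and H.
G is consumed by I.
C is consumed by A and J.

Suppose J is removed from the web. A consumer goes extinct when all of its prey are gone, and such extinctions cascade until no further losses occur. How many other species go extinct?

1

Remove J.
Round 1: D (all prey gone) → extinct.
No further losses. Total secondary extinctions: 1.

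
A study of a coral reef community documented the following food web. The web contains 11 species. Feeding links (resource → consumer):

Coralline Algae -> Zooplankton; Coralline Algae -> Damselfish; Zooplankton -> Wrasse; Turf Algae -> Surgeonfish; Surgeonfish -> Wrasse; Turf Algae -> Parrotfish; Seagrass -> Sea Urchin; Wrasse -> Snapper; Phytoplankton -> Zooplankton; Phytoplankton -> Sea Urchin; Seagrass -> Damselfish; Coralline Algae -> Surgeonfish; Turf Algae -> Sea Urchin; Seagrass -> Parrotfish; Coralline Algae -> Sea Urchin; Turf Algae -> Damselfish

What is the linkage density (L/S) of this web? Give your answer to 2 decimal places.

L/S = 1.45

There are L = 16 links among S = 11 species.
L/S = 16/11 = 1.4545 ≈ 1.45.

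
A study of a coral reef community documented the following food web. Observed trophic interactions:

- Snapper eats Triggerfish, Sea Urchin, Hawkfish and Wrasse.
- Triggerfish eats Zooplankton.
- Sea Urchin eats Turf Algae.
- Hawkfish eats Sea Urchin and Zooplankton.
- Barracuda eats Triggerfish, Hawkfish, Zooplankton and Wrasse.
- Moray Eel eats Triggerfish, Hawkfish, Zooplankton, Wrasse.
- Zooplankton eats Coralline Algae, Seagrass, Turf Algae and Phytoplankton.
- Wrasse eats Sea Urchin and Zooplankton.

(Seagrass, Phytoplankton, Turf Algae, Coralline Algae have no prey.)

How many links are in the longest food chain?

3 links

One longest chain: Turf Algae → Sea Urchin → Wrasse → Barracuda.
It has 4 species and 3 links.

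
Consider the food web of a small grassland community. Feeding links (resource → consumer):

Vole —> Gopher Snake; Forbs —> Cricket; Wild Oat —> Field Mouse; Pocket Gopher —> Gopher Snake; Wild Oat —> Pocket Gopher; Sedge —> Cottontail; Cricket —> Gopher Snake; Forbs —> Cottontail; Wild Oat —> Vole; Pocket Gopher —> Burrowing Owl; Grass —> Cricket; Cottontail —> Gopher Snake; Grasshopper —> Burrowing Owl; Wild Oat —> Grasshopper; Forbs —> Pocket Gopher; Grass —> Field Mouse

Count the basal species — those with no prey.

4

Basal species (no prey listed): Wild Oat, Sedge, Forbs, Grass.
Count: 4.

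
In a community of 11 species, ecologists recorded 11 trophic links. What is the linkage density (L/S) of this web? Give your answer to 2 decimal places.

L/S = 1.00

There are L = 11 links among S = 11 species.
L/S = 11/11 = 1.0000 ≈ 1.00.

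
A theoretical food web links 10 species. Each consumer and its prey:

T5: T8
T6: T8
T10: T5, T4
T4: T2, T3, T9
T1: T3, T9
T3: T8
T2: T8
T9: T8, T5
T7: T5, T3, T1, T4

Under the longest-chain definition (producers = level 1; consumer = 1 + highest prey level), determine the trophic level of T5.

T8 is a producer → level 1.
T5 eats T8 → level 2.

Trophic level 2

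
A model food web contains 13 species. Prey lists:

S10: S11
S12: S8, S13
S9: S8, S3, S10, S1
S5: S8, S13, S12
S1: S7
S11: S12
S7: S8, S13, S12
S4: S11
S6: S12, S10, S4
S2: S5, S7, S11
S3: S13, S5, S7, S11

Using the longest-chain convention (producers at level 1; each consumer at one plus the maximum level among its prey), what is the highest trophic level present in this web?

5

Producers (level 1): S8, S13.
S8 → S12 → S11 → S10 → S6 gives S6 level 5.
No species has a prey at level 5, so no species reaches level 6.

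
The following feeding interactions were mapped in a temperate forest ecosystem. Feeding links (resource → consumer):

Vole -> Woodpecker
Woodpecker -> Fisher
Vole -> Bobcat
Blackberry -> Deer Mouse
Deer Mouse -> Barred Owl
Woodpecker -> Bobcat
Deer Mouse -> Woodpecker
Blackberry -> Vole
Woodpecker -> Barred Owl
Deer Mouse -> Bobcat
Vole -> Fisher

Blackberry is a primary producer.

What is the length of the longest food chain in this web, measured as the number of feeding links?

3 links

One longest chain: Blackberry → Vole → Woodpecker → Fisher.
It has 4 species and 3 links.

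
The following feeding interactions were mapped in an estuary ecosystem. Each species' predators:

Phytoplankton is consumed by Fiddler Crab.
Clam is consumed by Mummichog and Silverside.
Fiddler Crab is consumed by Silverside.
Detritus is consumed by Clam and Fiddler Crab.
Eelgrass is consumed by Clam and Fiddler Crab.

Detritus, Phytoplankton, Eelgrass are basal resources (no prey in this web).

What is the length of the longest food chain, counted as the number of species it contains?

One longest chain: Detritus → Clam → Mummichog.
It has 3 species and 2 links.

3 species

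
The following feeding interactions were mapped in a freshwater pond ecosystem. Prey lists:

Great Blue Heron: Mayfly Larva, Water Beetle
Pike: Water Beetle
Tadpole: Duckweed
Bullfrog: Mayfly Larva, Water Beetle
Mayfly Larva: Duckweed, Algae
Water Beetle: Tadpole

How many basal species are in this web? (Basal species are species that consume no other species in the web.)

Basal species (no prey listed): Duckweed, Algae.
Count: 2.

2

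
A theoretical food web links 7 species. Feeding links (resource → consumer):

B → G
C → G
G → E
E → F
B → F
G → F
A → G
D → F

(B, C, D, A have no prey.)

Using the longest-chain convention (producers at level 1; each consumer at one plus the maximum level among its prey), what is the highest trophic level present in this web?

4

Producers (level 1): B, C, D, A.
B → G → E → F gives F level 4.
No species has a prey at level 4, so no species reaches level 5.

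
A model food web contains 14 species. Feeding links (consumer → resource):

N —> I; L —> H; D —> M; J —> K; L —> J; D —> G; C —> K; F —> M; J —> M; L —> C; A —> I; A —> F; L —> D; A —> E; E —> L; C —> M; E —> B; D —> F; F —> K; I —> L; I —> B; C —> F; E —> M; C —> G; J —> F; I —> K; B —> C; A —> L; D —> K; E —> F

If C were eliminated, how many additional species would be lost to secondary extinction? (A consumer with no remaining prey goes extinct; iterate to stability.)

Remove C.
Round 1: B (all prey gone) → extinct.
No further losses. Total secondary extinctions: 1.

1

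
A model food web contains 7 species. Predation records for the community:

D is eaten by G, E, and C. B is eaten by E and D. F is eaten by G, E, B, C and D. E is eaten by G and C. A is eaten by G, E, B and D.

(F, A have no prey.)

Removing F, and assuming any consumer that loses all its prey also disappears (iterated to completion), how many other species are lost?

0

Remove F.
Every predator of it retains at least one other prey: B still has A; D still has A, B; E still has A, B, D; C still has D, E; G still has A, D, E.
No consumer loses all prey, so no secondary extinctions occur.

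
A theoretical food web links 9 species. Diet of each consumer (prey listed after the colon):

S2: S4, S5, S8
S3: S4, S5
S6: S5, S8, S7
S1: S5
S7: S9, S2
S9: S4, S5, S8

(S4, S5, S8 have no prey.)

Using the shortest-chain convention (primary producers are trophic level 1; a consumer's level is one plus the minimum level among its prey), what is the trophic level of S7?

Trophic level 3

S4 is a producer → level 1.
S9 eats S4 → level 2.
S7 eats S9 → level 3.
No prey of S7 is below level 2, so 3 is the minimum.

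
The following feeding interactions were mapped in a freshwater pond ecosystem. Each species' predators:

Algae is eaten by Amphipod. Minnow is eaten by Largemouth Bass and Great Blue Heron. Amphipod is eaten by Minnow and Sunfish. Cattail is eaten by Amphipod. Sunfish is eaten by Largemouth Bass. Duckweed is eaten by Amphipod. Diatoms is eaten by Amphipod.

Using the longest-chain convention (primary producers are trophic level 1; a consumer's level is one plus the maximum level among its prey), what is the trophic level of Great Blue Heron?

Trophic level 4

Algae is a producer → level 1.
Amphipod eats Algae (level 1); other prey at levels: Duckweed 1, Diatoms 1, Cattail 1 → level 2.
Minnow eats Amphipod → level 3.
Great Blue Heron eats Minnow → level 4.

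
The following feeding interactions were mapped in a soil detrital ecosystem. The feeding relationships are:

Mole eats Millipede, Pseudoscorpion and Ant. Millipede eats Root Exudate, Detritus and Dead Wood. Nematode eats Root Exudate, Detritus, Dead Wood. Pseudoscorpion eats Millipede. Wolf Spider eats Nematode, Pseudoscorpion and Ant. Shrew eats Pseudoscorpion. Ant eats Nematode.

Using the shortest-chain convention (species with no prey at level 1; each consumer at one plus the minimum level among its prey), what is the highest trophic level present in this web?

4

Basal resources (level 1): Dead Wood, Detritus, Root Exudate.
Following each consumer down to its lowest-level prey: Dead Wood → Millipede → Pseudoscorpion → Shrew (levels 1 through 4).
All prey of Shrew (Pseudoscorpion 3) are at level 3 or above, so Shrew is at level 1 + 3 = 4.
Every consumer has at least one prey at level 3 or below, so none exceeds level 4.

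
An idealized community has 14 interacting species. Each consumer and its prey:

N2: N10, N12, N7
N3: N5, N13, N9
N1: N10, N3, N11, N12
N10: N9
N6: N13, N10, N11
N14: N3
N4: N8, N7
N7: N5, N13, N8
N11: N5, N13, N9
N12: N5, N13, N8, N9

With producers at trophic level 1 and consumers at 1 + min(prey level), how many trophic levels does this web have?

3

Producers (level 1): N5, N13, N8, N9.
Following each consumer down to its lowest-level prey: N5 → N7 → N2 (levels 1 through 3).
All prey of N2 (N7 2, N10 2, N12 2) are at level 2 or above, so N2 is at level 1 + 2 = 3.
Every consumer has at least one prey at level 2 or below, so none exceeds level 3.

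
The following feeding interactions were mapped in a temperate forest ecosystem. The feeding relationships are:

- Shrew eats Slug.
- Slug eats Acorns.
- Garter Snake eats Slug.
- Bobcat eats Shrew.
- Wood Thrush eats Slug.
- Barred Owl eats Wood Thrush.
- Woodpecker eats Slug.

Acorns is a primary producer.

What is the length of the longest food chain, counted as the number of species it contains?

4 species

One longest chain: Acorns → Slug → Wood Thrush → Barred Owl.
It has 4 species and 3 links.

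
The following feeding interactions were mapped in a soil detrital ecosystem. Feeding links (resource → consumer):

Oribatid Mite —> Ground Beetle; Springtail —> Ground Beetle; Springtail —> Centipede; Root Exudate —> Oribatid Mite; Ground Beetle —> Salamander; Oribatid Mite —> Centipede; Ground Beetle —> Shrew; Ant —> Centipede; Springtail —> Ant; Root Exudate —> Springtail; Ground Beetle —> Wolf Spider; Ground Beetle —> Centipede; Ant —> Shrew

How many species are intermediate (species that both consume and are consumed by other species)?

Intermediate species (has both prey and predators): Oribatid Mite, Springtail, Ground Beetle, Ant.
Count: 4.

4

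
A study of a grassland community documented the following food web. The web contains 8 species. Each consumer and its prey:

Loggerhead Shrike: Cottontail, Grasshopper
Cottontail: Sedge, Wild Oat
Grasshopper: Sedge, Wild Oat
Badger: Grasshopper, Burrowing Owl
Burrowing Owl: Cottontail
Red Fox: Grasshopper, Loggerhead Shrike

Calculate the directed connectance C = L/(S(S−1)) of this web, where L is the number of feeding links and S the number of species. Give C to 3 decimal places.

The web has S = 8 species and L = 11 feeding links.
C = L / (S(S−1)) = 11 / 56 = 0.1964 ≈ 0.196.

C = 0.196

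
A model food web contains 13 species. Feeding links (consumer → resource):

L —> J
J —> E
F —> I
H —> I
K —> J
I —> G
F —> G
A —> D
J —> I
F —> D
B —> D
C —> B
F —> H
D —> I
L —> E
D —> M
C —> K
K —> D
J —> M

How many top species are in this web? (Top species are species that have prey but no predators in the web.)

Top species (has prey, but nothing eats it): L, A, F, C.
Count: 4.

4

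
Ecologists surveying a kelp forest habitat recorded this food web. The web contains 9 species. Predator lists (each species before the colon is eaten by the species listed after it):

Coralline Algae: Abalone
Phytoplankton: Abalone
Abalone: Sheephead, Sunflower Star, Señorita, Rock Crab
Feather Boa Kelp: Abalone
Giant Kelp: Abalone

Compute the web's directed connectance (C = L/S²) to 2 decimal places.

C = 0.10

The web has S = 9 species and L = 8 feeding links.
C = L / S² = 8 / 81 = 0.0988 ≈ 0.10.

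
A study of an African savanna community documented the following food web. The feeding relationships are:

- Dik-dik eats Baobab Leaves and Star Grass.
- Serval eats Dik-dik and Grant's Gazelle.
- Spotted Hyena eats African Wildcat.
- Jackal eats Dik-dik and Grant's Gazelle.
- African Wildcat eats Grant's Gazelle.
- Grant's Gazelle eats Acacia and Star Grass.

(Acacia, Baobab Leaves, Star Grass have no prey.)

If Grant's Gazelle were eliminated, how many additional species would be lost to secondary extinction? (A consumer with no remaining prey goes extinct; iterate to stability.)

Remove Grant's Gazelle.
Round 1: African Wildcat (all prey gone) → extinct.
Round 2: Spotted Hyena (all prey gone) → extinct.
No further losses. Total secondary extinctions: 2.

2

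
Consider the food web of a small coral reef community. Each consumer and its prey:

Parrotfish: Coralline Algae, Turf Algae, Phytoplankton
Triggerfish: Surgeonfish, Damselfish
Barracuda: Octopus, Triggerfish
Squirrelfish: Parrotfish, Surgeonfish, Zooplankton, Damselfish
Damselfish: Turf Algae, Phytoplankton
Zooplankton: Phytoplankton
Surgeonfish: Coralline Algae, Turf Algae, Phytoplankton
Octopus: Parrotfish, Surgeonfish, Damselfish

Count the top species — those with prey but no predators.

Top species (has prey, but nothing eats it): Squirrelfish, Barracuda.
Count: 2.

2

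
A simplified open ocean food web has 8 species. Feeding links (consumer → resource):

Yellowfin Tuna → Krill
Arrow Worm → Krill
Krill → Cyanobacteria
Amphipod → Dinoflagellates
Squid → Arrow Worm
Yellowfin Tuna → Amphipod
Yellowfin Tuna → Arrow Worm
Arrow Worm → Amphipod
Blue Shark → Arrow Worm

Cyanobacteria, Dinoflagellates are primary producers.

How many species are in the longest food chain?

One longest chain: Dinoflagellates → Amphipod → Arrow Worm → Yellowfin Tuna.
It has 4 species and 3 links.

4 species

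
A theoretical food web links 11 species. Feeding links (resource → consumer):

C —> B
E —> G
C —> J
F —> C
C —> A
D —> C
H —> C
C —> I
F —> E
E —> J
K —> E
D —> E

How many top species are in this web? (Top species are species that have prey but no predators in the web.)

5

Top species (has prey, but nothing eats it): G, I, A, B, J.
Count: 5.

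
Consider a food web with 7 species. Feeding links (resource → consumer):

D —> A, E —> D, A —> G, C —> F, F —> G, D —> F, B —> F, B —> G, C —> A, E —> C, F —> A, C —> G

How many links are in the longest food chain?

4 links

One longest chain: E → D → F → A → G.
It has 5 species and 4 links.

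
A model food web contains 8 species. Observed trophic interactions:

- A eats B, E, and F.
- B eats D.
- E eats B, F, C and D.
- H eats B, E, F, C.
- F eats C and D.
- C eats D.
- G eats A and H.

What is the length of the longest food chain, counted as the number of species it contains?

6 species

One longest chain: D → C → F → E → H → G.
It has 6 species and 5 links.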